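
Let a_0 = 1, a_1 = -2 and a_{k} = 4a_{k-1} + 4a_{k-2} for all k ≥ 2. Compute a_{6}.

The ordinary generating function has denominator 1 - 4q - 4q^2.
Iterating the recurrence: a_0,…,a_{6} = 1, -2, -4, -24, -112, -544, -2624.

-2624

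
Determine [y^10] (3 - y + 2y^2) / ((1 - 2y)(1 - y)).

6140

The denominator gives the recurrence a_n = 3a_(n−1) − 2a_(n−2) for n ≥ 3; the numerator fixes a_0 = 3, a_1 = 8, a_2 = 20.
Iterating: 3, 8, 20, 44, 92, 188, 380, 764, 1532, 3068, 6140, so a_10 = 6140.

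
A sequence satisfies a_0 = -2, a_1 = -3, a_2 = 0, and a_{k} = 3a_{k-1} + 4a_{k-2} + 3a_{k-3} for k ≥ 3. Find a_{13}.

The ordinary generating function has denominator 1 - 3x - 4x^2 - 3x^3.
Iterating the recurrence: a_0,…,a_{13} = -2, -3, 0, -18, -63, -261, -1089, -4500, -18639, -77184, -319608, -1323477, -5480415, -22693977.

-22693977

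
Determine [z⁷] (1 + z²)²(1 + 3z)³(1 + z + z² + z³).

172

(1 + z²)² has coefficients 1,0,2,0,1 for degrees 0…4.
(1 + 3z)³ has coefficients 1,9,27,27,0,0,0,0 for degrees 0…7.
Finally multiplying by (1 + z + z² + z³), the product of all factors after the first has coefficients 1,10,37,64,63,54,27,0 for degrees 0…7.
[z⁷] = 1·0 + 2·54 + 1·64 = 172.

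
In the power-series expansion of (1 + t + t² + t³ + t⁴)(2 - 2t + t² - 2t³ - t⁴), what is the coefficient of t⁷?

(1 + t + t² + t³ + t⁴) has coefficients 1,1,1,1,1 for degrees 0…4.
(2 - 2t + t² - 2t³ - t⁴) has coefficients 2,-2,1,-2,-1,0,0,0 for degrees 0…7.
[t⁷] = 1·0 + 1·0 + 1·0 + 1·(-1) + 1·(-2) = -3.

-3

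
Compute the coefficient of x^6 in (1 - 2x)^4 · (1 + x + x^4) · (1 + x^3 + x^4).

32

(1 - 2x)^4 has coefficients 1,-8,24,-32,16 for degrees 0…4.
(1 + x + x^4) has coefficients 1,1,0,0,1,0,0 for degrees 0…6.
Finally multiplying by (1 + x^3 + x^4), the product of all factors after the first has coefficients 1,1,0,1,3,1,0 for degrees 0…6.
[x^6] = 1·0 − 8·1 + 24·3 − 32·1 + 16·0 = 32.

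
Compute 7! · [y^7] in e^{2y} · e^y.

The EGF product rule gives c_7 = Σ_{k_1+k_2=7} C(7; k_1,k_2) · ∏ g_i(k_i), where e^{2y} gives (2)^k; e^y gives (1)^k.
g_1(k) for k = 0…7: 1, 2, 4, 8, 16, 32, 64, 128.
g_2(k) for k = 0…7: 1, 1, 1, 1, 1, 1, 1, 1.
c_7 = Σ_k C(7,k)·g_1(k)·g_2(7−k) = 1·1·1 + 7·2·1 + 21·4·1 + 35·8·1 + 35·16·1 + 21·32·1 + 7·64·1 + 1·128·1 = 1 + 14 + 84 + 280 + 560 + 672 + 448 + 128 = 2187.

2187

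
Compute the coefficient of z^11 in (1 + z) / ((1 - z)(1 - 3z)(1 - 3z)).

3985808

The denominator gives the recurrence a_n = 7a_(n−1) − 15a_(n−2) + 9a_(n−3) for n ≥ 3; the numerator fixes a_0 = 1, a_1 = 8, a_2 = 41.
Iterating: 1, 8, 41, 176, 689, 2552, 9113, 31712, 108257, 364136, 1210505, 3985808, so a_11 = 3985808.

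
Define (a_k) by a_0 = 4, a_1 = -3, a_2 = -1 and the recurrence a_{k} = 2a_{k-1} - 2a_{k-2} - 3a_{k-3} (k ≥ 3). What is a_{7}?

101

The ordinary generating function has denominator 1 - 2t + 2t^2 + 3t^3.
Iterating the recurrence: a_0,…,a_{7} = 4, -3, -1, -8, -5, 9, 52, 101.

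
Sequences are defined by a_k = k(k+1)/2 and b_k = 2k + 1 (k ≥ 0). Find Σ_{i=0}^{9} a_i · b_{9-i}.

This is [x^9] in the product of the two ordinary generating functions.
Σ = 0·19 + 1·17 + 3·15 + 6·13 + 10·11 + 15·9 + 21·7 + 28·5 + 36·3 + 45·1 = 825.

825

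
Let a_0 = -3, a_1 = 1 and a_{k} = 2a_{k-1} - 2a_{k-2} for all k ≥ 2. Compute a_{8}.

The ordinary generating function has denominator 1 - 2q + 2q^2.
Iterating the recurrence: a_0,…,a_{8} = -3, 1, 8, 14, 12, -4, -32, -56, -48.

-48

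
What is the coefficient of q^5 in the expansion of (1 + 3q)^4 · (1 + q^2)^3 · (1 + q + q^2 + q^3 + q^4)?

(1 + 3q)^4 has coefficients 1,12,54,108,81 for degrees 0…4.
(1 + q^2)^3 has coefficients 1,0,3,0,3,0 for degrees 0…5.
Finally multiplying by (1 + q + q^2 + q^3 + q^4), the product of all factors after the first has coefficients 1,1,4,4,7,6 for degrees 0…5.
[q^5] = 1·6 + 12·7 + 54·4 + 108·4 + 81·1 = 819.

819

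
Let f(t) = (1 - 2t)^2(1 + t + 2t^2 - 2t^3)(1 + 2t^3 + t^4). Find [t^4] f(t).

(1 - 2t)^2 has coefficients 1,-4,4 for degrees 0…2.
(1 + t + 2t^2 - 2t^3) has coefficients 1,1,2,-2,0 for degrees 0…4.
Finally multiplying by (1 + 2t^3 + t^4), the product of all factors after the first has coefficients 1,1,2,0,3 for degrees 0…4.
[t^4] = 1·3 − 4·0 + 4·2 = 11.

11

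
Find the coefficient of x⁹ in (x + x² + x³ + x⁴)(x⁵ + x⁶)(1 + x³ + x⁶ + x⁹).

3

(x + x² + x³ + x⁴) has coefficients 0,1,1,1,1 for degrees 0…4.
(x⁵ + x⁶) has coefficients 0,0,0,0,0,1,1,0,0,0 for degrees 0…9.
Finally multiplying by (1 + x³ + x⁶ + x⁹), the product of all factors after the first has coefficients 0,0,0,0,0,1,1,0,1,1 for degrees 0…9.
[x⁹] = 1·1 + 1·0 + 1·1 + 1·1 = 3.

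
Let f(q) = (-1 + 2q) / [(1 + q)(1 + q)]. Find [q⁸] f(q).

The denominator gives the recurrence a_n = −2a_(n−1) − a_(n−2) for n ≥ 3; the numerator fixes a_0 = -1, a_1 = 4, a_2 = -7.
Iterating: -1, 4, -7, 10, -13, 16, -19, 22, -25, so a_8 = -25.

-25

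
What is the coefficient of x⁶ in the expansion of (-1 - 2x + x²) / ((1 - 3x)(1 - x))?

-1700

The denominator gives the recurrence a_n = 4a_(n−1) − 3a_(n−2) for n ≥ 3; the numerator fixes a_0 = -1, a_1 = -6, a_2 = -20.
Iterating: -1, -6, -20, -62, -188, -566, -1700, so a_6 = -1700.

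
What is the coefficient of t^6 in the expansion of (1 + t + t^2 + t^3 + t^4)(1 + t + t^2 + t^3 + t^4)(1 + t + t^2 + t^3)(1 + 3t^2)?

(1 + t + t^2 + t^3 + t^4) has coefficients 1,1,1,1,1 for degrees 0…4.
(1 + t + t^2 + t^3 + t^4) has coefficients 1,1,1,1,1,0,0 for degrees 0…6.
Multiplying by (1 + t + t^2 + t^3) gives running coefficients 1,2,3,4,4,3,2 for degrees 0…6.
Finally multiplying by (1 + 3t^2), the product of all factors after the first has coefficients 1,2,6,10,13,15,14 for degrees 0…6.
[t^6] = 1·14 + 1·15 + 1·13 + 1·10 + 1·6 = 58.

58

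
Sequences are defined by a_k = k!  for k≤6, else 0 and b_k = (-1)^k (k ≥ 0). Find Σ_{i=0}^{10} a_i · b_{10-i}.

This is [x^10] in the product of the two ordinary generating functions.
Σ = 1·1 + 1·(-1) + 2·1 + 6·(-1) + 24·1 + 120·(-1) + 720·1 + 0·(-1) + 0·1 + 0·(-1) + 0·1 = 620.

620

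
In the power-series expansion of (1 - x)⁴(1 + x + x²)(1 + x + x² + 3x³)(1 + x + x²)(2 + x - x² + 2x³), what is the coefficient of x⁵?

3

(1 - x)⁴ has coefficients 1,-4,6,-4,1 for degrees 0…4.
(1 + x + x²) has coefficients 1,1,1,0,0,0 for degrees 0…5.
Multiplying by (1 + x + x² + 3x³) gives running coefficients 1,2,3,5,4,3 for degrees 0…5.
Multiplying by (1 + x + x²) gives running coefficients 1,3,6,10,12,12 for degrees 0…5.
Finally multiplying by (2 + x - x² + 2x³), the product of all factors after the first has coefficients 2,7,14,25,34,38 for degrees 0…5.
[x⁵] = 1·38 − 4·34 + 6·25 − 4·14 + 1·7 = 3.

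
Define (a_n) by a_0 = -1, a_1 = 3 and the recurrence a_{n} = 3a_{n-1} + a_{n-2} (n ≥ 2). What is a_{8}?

The ordinary generating function has denominator 1 - 3q - q^2.
Iterating the recurrence: a_0,…,a_{8} = -1, 3, 8, 27, 89, 294, 971, 3207, 10592.

10592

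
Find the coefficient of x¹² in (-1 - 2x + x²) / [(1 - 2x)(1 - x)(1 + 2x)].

-6826

The denominator gives the recurrence a_n = a_(n−1) + 4a_(n−2) − 4a_(n−3) for n ≥ 3; the numerator fixes a_0 = -1, a_1 = -3, a_2 = -6.
Iterating: -1, -3, -6, -14, -26, -58, -106, -234, -426, -938, -1706, -3754, -6826, so a_12 = -6826.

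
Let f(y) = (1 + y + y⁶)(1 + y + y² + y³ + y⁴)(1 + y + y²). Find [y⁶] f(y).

4

(1 + y + y⁶) has coefficients 1,1,0,0,0,0,1 for degrees 0…6.
(1 + y + y² + y³ + y⁴) has coefficients 1,1,1,1,1,0,0 for degrees 0…6.
Finally multiplying by (1 + y + y²), the product of all factors after the first has coefficients 1,2,3,3,3,2,1 for degrees 0…6.
[y⁶] = 1·1 + 1·2 + 1·1 = 4.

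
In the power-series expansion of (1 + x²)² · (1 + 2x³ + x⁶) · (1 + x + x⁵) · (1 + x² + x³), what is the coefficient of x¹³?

9

(1 + x²)² has coefficients 1,0,2,0,1 for degrees 0…4.
(1 + 2x³ + x⁶) has coefficients 1,0,0,2,0,0,1,0,0,0,0,0,0,0 for degrees 0…13.
Multiplying by (1 + x + x⁵) gives running coefficients 1,1,0,2,2,1,1,1,2,0,0,1,0,0 for degrees 0…13.
Finally multiplying by (1 + x² + x³), the product of all factors after the first has coefficients 1,1,1,4,3,3,5,4,4,2,3,3,0,1 for degrees 0…13.
[x¹³] = 1·1 + 2·3 + 1·2 = 9.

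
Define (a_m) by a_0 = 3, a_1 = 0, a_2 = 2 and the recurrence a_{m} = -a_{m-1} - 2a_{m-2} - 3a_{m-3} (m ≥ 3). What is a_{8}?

2

The ordinary generating function has denominator 1 + z + 2z^2 + 3z^3.
Iterating the recurrence: a_0,…,a_{8} = 3, 0, 2, -11, 7, 9, 10, -49, 2.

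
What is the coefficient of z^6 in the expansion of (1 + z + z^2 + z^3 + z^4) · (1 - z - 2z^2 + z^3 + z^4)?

(1 + z + z^2 + z^3 + z^4) has coefficients 1,1,1,1,1 for degrees 0…4.
(1 - z - 2z^2 + z^3 + z^4) has coefficients 1,-1,-2,1,1,0,0 for degrees 0…6.
[z^6] = 1·0 + 1·0 + 1·1 + 1·1 + 1·(-2) = 0.

0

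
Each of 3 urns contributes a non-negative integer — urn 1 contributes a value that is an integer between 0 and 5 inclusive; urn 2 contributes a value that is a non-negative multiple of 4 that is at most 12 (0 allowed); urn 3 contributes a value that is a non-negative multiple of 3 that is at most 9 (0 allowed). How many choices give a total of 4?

3

The generating function for the choices is (1 + z + z^2 + z^3 + z^4 + z^5)·(1 + z^4 + z^8 + z^12)·(1 + z^3 + z^6 + z^9); the count is [z^4].
(1 + z + z^2 + z^3 + z^4 + z^5) has coefficients 1,1,1,1,1 for degrees 0…4.
(1 + z^4 + z^8 + z^12) has coefficients 1,0,0,0,1 for degrees 0…4.
Finally multiplying by (1 + z^3 + z^6 + z^9), the product of all factors after the first has coefficients 1,0,0,1,1 for degrees 0…4.
[z^4] = 1·1 + 1·1 + 1·0 + 1·0 + 1·1 = 3.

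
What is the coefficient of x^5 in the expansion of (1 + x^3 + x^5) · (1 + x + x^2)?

(1 + x^3 + x^5) has coefficients 1,0,0,1,0,1 for degrees 0…5.
(1 + x + x^2) has coefficients 1,1,1,0,0,0 for degrees 0…5.
[x^5] = 1·0 + 1·1 + 1·1 = 2.

2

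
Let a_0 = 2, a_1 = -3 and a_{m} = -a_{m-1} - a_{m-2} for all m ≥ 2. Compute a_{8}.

The ordinary generating function has denominator 1 + x + x^2.
Iterating the recurrence: a_0,…,a_{8} = 2, -3, 1, 2, -3, 1, 2, -3, 1.

1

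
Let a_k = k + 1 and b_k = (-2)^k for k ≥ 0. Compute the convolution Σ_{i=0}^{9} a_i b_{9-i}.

-224

The convolution is the t^9 coefficient of A(t)B(t).
Σ = 1·(-512) + 2·256 + 3·(-128) + 4·64 + 5·(-32) + 6·16 + 7·(-8) + 8·4 + 9·(-2) + 10·1 = -224.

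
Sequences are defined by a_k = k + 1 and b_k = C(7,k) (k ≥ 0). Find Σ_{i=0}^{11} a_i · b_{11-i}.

The convolution is the t^11 coefficient of A(t)B(t).
Σ = 1·0 + 2·0 + 3·0 + 4·0 + 5·1 + 6·7 + 7·21 + 8·35 + 9·35 + 10·21 + 11·7 + 12·1 = 1088.

1088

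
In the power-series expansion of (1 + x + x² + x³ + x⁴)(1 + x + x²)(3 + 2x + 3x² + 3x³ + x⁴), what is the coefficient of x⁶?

(1 + x + x² + x³ + x⁴) has coefficients 1,1,1,1,1 for degrees 0…4.
(1 + x + x²) has coefficients 1,1,1,0,0,0,0 for degrees 0…6.
Finally multiplying by (3 + 2x + 3x² + 3x³ + x⁴), the product of all factors after the first has coefficients 3,5,8,8,7,4,1 for degrees 0…6.
[x⁶] = 1·1 + 1·4 + 1·7 + 1·8 + 1·8 = 28.

28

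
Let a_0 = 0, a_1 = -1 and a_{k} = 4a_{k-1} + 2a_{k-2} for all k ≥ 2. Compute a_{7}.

-7048

The ordinary generating function has denominator 1 - 4x - 2x^2.
Iterating the recurrence: a_0,…,a_{7} = 0, -1, -4, -18, -80, -356, -1584, -7048.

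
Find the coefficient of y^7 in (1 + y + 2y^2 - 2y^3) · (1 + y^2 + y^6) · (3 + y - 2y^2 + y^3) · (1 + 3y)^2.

(1 + y + 2y^2 - 2y^3) has coefficients 1,1,2,-2 for degrees 0…3.
(1 + y^2 + y^6) has coefficients 1,0,1,0,0,0,1,0 for degrees 0…7.
Multiplying by (3 + y - 2y^2 + y^3) gives running coefficients 3,1,1,2,-2,1,3,1 for degrees 0…7.
Finally multiplying by (1 + 3y)^2, the product of all factors after the first has coefficients 3,19,34,17,19,7,-9,28 for degrees 0…7.
[y^7] = 1·28 + 1·(-9) + 2·7 − 2·19 = -5.

-5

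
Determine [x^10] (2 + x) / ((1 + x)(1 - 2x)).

1707

Partial fractions give a closed form: a_n = (1/3)·(-1)^n + (5/3)·2^n.
At n = 10: a_10 = 1707.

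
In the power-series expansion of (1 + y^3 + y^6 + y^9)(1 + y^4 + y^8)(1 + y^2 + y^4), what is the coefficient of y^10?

(1 + y^3 + y^6 + y^9) has coefficients 1,0,0,1,0,0,1,0,0,1 for degrees 0…9.
(1 + y^4 + y^8) has coefficients 1,0,0,0,1,0,0,0,1,0,0 for degrees 0…10.
Finally multiplying by (1 + y^2 + y^4), the product of all factors after the first has coefficients 1,0,1,0,2,0,1,0,2,0,1 for degrees 0…10.
[y^10] = 1·1 + 1·0 + 1·2 + 1·0 = 3.

3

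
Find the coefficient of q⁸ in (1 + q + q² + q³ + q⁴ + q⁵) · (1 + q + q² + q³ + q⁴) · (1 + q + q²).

(1 + q + q² + q³ + q⁴ + q⁵) has coefficients 1,1,1,1,1,1 for degrees 0…5.
(1 + q + q² + q³ + q⁴) has coefficients 1,1,1,1,1,0,0,0,0 for degrees 0…8.
Finally multiplying by (1 + q + q²), the product of all factors after the first has coefficients 1,2,3,3,3,2,1,0,0 for degrees 0…8.
[q⁸] = 1·0 + 1·0 + 1·1 + 1·2 + 1·3 + 1·3 = 9.

9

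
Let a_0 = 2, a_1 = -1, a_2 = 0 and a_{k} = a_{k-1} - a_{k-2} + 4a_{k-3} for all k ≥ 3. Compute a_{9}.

65

The ordinary generating function has denominator 1 - x + x^2 - 4x^3.
Iterating the recurrence: a_0,…,a_{9} = 2, -1, 0, 9, 5, -4, 27, 51, 8, 65.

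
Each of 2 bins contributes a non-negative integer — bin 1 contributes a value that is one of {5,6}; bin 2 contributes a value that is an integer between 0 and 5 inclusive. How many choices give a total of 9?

2

The generating function for the choices is (z^5 + z^6)·(1 + z + z^2 + z^3 + z^4 + z^5); the count is [z^9].
(z^5 + z^6) has coefficients 0,0,0,0,0,1,1 for degrees 0…6.
(1 + z + z^2 + z^3 + z^4 + z^5) has coefficients 1,1,1,1,1,1,0,0,0,0 for degrees 0…9.
[z^9] = 1·1 + 1·1 = 2.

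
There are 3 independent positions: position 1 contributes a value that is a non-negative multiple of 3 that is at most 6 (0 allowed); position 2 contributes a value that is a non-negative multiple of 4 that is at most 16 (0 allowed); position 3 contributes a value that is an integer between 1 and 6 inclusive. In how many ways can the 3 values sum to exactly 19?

The generating function for the choices is (1 + x³ + x⁶)·(1 + x⁴ + x⁸ + x¹² + x¹⁶)·(x + x² + x³ + x⁴ + x⁵ + x⁶); the count is [x¹⁹].
(1 + x³ + x⁶) has coefficients 1,0,0,1,0,0,1 for degrees 0…6.
(1 + x⁴ + x⁸ + x¹² + x¹⁶) has coefficients 1,0,0,0,1,0,0,0,1,0,0,0,1,0,0,0,1,0,0,0 for degrees 0…19.
Finally multiplying by (x + x² + x³ + x⁴ + x⁵ + x⁶), the product of all factors after the first has coefficients 0,1,1,1,1,2,2,1,1,2,2,1,1,2,2,1,1,2,2,1 for degrees 0…19.
[x¹⁹] = 1·1 + 1·1 + 1·2 = 4.

4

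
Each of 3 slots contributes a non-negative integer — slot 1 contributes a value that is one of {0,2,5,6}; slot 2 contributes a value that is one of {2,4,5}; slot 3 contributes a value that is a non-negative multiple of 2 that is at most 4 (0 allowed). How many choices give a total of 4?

3

The generating function for the choices is (1 + x^2 + x^5 + x^6)·(x^2 + x^4 + x^5)·(1 + x^2 + x^4); the count is [x^4].
(1 + x^2 + x^5 + x^6) has coefficients 1,0,1,0,0 for degrees 0…4.
(x^2 + x^4 + x^5) has coefficients 0,0,1,0,1 for degrees 0…4.
Finally multiplying by (1 + x^2 + x^4), the product of all factors after the first has coefficients 0,0,1,0,2 for degrees 0…4.
[x^4] = 1·2 + 1·1 = 3.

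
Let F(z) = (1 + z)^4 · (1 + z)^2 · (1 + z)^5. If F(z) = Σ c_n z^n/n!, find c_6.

The EGF product rule gives c_6 = Σ_{k_1+k_2+k_3=6} C(6; k_1,k_2,k_3) · ∏ g_i(k_i), where (1+z)^4 gives the falling factorial (4)_k; (1+z)^2 gives the falling factorial (2)_k; (1+z)^5 gives the falling factorial (5)_k.
g_1(k) for k = 0…6: 1, 4, 12, 24, 24, 0, 0.
g_2(k) for k = 0…6: 1, 2, 2, 0, 0, 0, 0.
g_3(k) for k = 0…6: 1, 5, 20, 60, 120, 120, 0.
First combine the last two factors: h(k) = Σ_j C(k,j)·g_2(j)·g_3(k−j) for k = 0…6: 1, 7, 42, 210, 840, 2520, 5040.
c_6 = Σ_k C(6,k)·g_1(k)·h(6−k) = 1·1·5040 + 6·4·2520 + 15·12·840 + 20·24·210 + 15·24·42 = 5040 + 60480 + 151200 + 100800 + 15120 = 332640.

332640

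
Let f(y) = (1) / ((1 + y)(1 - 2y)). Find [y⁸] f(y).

Partial fractions give a closed form: a_n = (1/3)·(-1)^n + (2/3)·2^n.
At n = 8: a_8 = 171.

171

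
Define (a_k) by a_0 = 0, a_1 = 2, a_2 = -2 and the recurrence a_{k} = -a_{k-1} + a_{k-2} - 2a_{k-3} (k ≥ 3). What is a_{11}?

The ordinary generating function has denominator 1 + q - q^2 + 2q^3.
Iterating the recurrence: a_0,…,a_{11} = 0, 2, -2, 4, -10, 18, -36, 74, -146, 292, -586, 1170.

1170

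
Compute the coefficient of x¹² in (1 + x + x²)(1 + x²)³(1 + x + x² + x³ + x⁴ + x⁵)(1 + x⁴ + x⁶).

(1 + x + x²) has coefficients 1,1,1 for degrees 0…2.
(1 + x²)³ has coefficients 1,0,3,0,3,0,1,0,0,0,0,0,0 for degrees 0…12.
Multiplying by (1 + x + x² + x³ + x⁴ + x⁵) gives running coefficients 1,1,4,4,7,7,7,7,4,4,1,1,0 for degrees 0…12.
Finally multiplying by (1 + x⁴ + x⁶), the product of all factors after the first has coefficients 1,1,4,4,8,8,12,12,15,15,15,15,11 for degrees 0…12.
[x¹²] = 1·11 + 1·15 + 1·15 = 41.

41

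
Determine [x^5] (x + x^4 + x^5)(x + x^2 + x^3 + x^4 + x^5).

2

(x + x^4 + x^5) has coefficients 0,1,0,0,1,1 for degrees 0…5.
(x + x^2 + x^3 + x^4 + x^5) has coefficients 0,1,1,1,1,1 for degrees 0…5.
[x^5] = 1·1 + 1·1 + 1·0 = 2.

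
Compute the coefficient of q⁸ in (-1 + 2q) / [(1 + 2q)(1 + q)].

Partial fractions give a closed form: a_n = (-4)·(-2)^n + (3)·(-1)^n.
At n = 8: a_8 = -1021.

-1021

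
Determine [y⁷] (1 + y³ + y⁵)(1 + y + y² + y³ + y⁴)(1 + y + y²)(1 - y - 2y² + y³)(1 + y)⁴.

(1 + y³ + y⁵) has coefficients 1,0,0,1,0,1 for degrees 0…5.
(1 + y + y² + y³ + y⁴) has coefficients 1,1,1,1,1,0,0,0 for degrees 0…7.
Multiplying by (1 + y + y²) gives running coefficients 1,2,3,3,3,2,1,0 for degrees 0…7.
Multiplying by (1 - y - 2y² + y³) gives running coefficients 1,1,-1,-3,-4,-4,-4,-2 for degrees 0…7.
Finally multiplying by (1 + y)⁴, the product of all factors after the first has coefficients 1,5,9,3,-17,-41,-57,-61 for degrees 0…7.
[y⁷] = 1·(-61) + 1·(-17) + 1·9 = -69.

-69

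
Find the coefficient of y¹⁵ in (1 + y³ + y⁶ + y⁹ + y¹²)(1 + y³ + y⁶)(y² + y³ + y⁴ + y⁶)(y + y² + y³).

12

(1 + y³ + y⁶ + y⁹ + y¹²) has coefficients 1,0,0,1,0,0,1,0,0,1,0,0,1 for degrees 0…12.
(1 + y³ + y⁶) has coefficients 1,0,0,1,0,0,1,0,0,0,0,0,0,0,0,0 for degrees 0…15.
Multiplying by (y² + y³ + y⁴ + y⁶) gives running coefficients 0,0,1,1,1,1,2,1,1,2,1,0,1,0,0,0 for degrees 0…15.
Finally multiplying by (y + y² + y³), the product of all factors after the first has coefficients 0,0,0,1,2,3,3,4,4,4,4,4,3,2,1,1 for degrees 0…15.
[y¹⁵] = 1·1 + 1·3 + 1·4 + 1·3 + 1·1 = 12.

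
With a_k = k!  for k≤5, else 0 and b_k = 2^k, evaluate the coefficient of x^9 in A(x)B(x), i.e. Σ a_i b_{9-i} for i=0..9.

4096

The convolution is the x^9 coefficient of A(x)B(x).
Σ = 1·512 + 1·256 + 2·128 + 6·64 + 24·32 + 120·16 + 0·8 + 0·4 + 0·2 + 0·1 = 4096.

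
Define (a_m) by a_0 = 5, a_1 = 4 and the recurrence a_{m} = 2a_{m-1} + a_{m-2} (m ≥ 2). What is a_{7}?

1026

The ordinary generating function has denominator 1 - 2q - q^2.
Iterating the recurrence: a_0,…,a_{7} = 5, 4, 13, 30, 73, 176, 425, 1026.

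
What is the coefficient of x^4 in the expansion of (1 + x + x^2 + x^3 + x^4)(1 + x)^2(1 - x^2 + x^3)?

3

(1 + x + x^2 + x^3 + x^4) has coefficients 1,1,1,1,1 for degrees 0…4.
(1 + x)^2 has coefficients 1,2,1,0,0 for degrees 0…4.
Finally multiplying by (1 - x^2 + x^3), the product of all factors after the first has coefficients 1,2,0,-1,1 for degrees 0…4.
[x^4] = 1·1 + 1·(-1) + 1·0 + 1·2 + 1·1 = 3.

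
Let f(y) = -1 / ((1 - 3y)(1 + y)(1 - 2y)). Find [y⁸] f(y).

-14421

Partial fractions give a closed form: a_n = (-9/4)·3^n + (-1/12)·(-1)^n + (4/3)·2^n.
At n = 8: a_8 = -14421.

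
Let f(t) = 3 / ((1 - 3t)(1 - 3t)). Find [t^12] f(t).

The denominator gives the recurrence a_n = 6a_(n−1) − 9a_(n−2) for n ≥ 2; the numerator fixes a_0 = 3, a_1 = 18.
Iterating: 3, 18, 81, 324, 1215, 4374, 15309, 52488, 177147, 590490, 1948617, 6377292, 20726199, so a_12 = 20726199.

20726199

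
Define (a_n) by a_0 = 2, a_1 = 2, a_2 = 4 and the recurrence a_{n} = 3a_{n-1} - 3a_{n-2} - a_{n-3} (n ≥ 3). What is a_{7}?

The ordinary generating function has denominator 1 - 3y + 3y^2 + y^3.
Iterating the recurrence: a_0,…,a_{7} = 2, 2, 4, 4, -2, -22, -64, -124.

-124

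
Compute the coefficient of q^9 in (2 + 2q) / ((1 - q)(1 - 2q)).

The denominator gives the recurrence a_n = 3a_(n−1) − 2a_(n−2) for n ≥ 3; the numerator fixes a_0 = 2, a_1 = 8, a_2 = 20.
Iterating: 2, 8, 20, 44, 92, 188, 380, 764, 1532, 3068, so a_9 = 3068.

3068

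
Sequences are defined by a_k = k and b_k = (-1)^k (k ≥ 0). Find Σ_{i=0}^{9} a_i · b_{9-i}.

5

The convolution is the x^9 coefficient of A(x)B(x).
Σ = 0·(-1) + 1·1 + 2·(-1) + 3·1 + 4·(-1) + 5·1 + 6·(-1) + 7·1 + 8·(-1) + 9·1 = 5.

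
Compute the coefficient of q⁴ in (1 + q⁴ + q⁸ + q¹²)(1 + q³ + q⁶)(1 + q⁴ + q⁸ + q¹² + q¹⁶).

(1 + q⁴ + q⁸ + q¹²) has coefficients 1,0,0,0,1 for degrees 0…4.
(1 + q³ + q⁶) has coefficients 1,0,0,1,0 for degrees 0…4.
Finally multiplying by (1 + q⁴ + q⁸ + q¹² + q¹⁶), the product of all factors after the first has coefficients 1,0,0,1,1 for degrees 0…4.
[q⁴] = 1·1 + 1·1 = 2.

2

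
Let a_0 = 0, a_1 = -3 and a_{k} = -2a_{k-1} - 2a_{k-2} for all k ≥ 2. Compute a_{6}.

-24

The ordinary generating function has denominator 1 + 2q + 2q^2.
Iterating the recurrence: a_0,…,a_{6} = 0, -3, 6, -6, 0, 12, -24.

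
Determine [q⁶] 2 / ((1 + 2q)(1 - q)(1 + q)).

Partial fractions give a closed form: a_n = (8/3)·(-2)^n + (1/3)·1^n + (-1)·(-1)^n.
At n = 6: a_6 = 170.

170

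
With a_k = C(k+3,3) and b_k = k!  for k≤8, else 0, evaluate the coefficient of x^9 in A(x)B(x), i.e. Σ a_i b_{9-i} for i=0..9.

232753

The convolution is the t^9 coefficient of A(t)B(t).
Σ = 1·0 + 4·40320 + 10·5040 + 20·720 + 35·120 + 56·24 + 84·6 + 120·2 + 165·1 + 220·1 = 232753.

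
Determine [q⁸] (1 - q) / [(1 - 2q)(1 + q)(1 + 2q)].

Partial fractions give a closed form: a_n = (1/6)·2^n + (-2/3)·(-1)^n + (3/2)·(-2)^n.
At n = 8: a_8 = 426.

426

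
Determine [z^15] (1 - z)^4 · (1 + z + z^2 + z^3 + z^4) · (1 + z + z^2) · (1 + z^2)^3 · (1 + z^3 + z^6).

-6

(1 - z)^4 has coefficients 1,-4,6,-4,1 for degrees 0…4.
(1 + z + z^2 + z^3 + z^4) has coefficients 1,1,1,1,1,0,0,0,0,0,0,0,0,0,0,0 for degrees 0…15.
Multiplying by (1 + z + z^2) gives running coefficients 1,2,3,3,3,2,1,0,0,0,0,0,0,0,0,0 for degrees 0…15.
Multiplying by (1 + z^2)^3 gives running coefficients 1,2,6,9,15,17,20,17,15,9,6,2,1,0,0,0 for degrees 0…15.
Finally multiplying by (1 + z^3 + z^6), the product of all factors after the first has coefficients 1,2,6,10,17,23,30,34,38,38,38,34,30,23,17,10 for degrees 0…15.
[z^15] = 1·10 − 4·17 + 6·23 − 4·30 + 1·34 = -6.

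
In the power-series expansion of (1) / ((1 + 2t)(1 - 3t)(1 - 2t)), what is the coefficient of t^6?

The denominator gives the recurrence a_n = 3a_(n−1) + 4a_(n−2) − 12a_(n−3) for n ≥ 3; the numerator fixes a_0 = 1, a_1 = 3, a_2 = 13.
Iterating: 1, 3, 13, 39, 133, 399, 1261, so a_6 = 1261.

1261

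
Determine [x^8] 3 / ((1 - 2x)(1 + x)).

Partial fractions give a closed form: a_n = (2)·2^n + (1)·(-1)^n.
At n = 8: a_8 = 513.

513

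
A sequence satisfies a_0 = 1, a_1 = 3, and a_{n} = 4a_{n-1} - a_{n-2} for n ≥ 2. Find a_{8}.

The ordinary generating function has denominator 1 - 4x + x^2.
Iterating the recurrence: a_0,…,a_{8} = 1, 3, 11, 41, 153, 571, 2131, 7953, 29681.

29681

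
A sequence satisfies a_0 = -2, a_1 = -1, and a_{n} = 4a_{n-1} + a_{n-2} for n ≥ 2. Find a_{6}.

The ordinary generating function has denominator 1 - 4y - y^2.
Iterating the recurrence: a_0,…,a_{6} = -2, -1, -6, -25, -106, -449, -1902.

-1902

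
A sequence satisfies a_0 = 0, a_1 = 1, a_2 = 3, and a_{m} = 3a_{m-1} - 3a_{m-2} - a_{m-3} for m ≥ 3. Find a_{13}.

The ordinary generating function has denominator 1 - 3q + 3q^2 + q^3.
Iterating the recurrence: a_0,…,a_{13} = 0, 1, 3, 6, 8, 3, -21, -80, -180, -279, -217, 366, 2028, 5203.

5203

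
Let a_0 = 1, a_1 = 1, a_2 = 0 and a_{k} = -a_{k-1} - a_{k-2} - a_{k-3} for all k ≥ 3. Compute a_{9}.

1

The ordinary generating function has denominator 1 + t + t^2 + t^3.
Iterating the recurrence: a_0,…,a_{9} = 1, 1, 0, -2, 1, 1, 0, -2, 1, 1.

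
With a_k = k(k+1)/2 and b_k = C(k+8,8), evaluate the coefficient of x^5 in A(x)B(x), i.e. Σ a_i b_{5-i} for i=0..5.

1365

Write out a_i and b_{5-i} for i = 0,…,5 and sum the products.
Σ = 0·1287 + 1·495 + 3·165 + 6·45 + 10·9 + 15·1 = 1365.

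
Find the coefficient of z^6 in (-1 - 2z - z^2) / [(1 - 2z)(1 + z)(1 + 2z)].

Partial fractions give a closed form: a_n = (-3/4)·2^n + (-1/4)·(-2)^n.
At n = 6: a_6 = -64.

-64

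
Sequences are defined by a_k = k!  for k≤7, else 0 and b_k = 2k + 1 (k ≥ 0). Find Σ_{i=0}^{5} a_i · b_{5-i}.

256

This is [x^5] in the product of the two ordinary generating functions.
Σ = 1·11 + 1·9 + 2·7 + 6·5 + 24·3 + 120·1 = 256.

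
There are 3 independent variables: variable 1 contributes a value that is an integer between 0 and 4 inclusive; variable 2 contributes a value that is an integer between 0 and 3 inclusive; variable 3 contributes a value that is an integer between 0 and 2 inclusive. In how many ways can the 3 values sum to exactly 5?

The generating function for the choices is (1 + t + t^2 + t^3 + t^4)·(1 + t + t^2 + t^3)·(1 + t + t^2); the count is [t^5].
(1 + t + t^2 + t^3 + t^4) has coefficients 1,1,1,1,1 for degrees 0…4.
(1 + t + t^2 + t^3) has coefficients 1,1,1,1,0,0 for degrees 0…5.
Finally multiplying by (1 + t + t^2), the product of all factors after the first has coefficients 1,2,3,3,2,1 for degrees 0…5.
[t^5] = 1·1 + 1·2 + 1·3 + 1·3 + 1·2 = 11.

11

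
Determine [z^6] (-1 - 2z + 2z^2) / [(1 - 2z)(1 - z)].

The denominator gives the recurrence a_n = 3a_(n−1) − 2a_(n−2) for n ≥ 3; the numerator fixes a_0 = -1, a_1 = -5, a_2 = -11.
Iterating: -1, -5, -11, -23, -47, -95, -191, so a_6 = -191.

-191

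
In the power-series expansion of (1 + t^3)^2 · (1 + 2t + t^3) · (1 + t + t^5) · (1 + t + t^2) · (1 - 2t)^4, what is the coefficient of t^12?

(1 + t^3)^2 has coefficients 1,0,0,2,0,0,1 for degrees 0…6.
(1 + 2t + t^3) has coefficients 1,2,0,1,0,0,0,0,0,0,0,0,0 for degrees 0…12.
Multiplying by (1 + t + t^5) gives running coefficients 1,3,2,1,1,1,2,0,1,0,0,0,0 for degrees 0…12.
Multiplying by (1 + t + t^2) gives running coefficients 1,4,6,6,4,3,4,3,3,1,1,0,0 for degrees 0…12.
Finally multiplying by (1 - 2t)^4, the product of all factors after the first has coefficients 1,-4,-2,22,-12,-13,-20,11,43,-31,33,-32,40 for degrees 0…12.
[t^12] = 1·40 + 2·(-31) + 1·(-20) = -42.

-42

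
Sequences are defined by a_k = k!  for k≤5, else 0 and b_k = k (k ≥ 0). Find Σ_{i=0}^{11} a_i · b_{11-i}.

Write out a_i and b_{11-i} for i = 0,…,11 and sum the products.
Σ = 1·11 + 1·10 + 2·9 + 6·8 + 24·7 + 120·6 + 0·5 + 0·4 + 0·3 + 0·2 + 0·1 + 0·0 = 975.

975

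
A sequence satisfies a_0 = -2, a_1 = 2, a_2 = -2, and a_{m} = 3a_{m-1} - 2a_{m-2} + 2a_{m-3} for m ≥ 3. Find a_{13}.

-127246

The ordinary generating function has denominator 1 - 3y + 2y^2 - 2y^3.
Iterating the recurrence: a_0,…,a_{13} = -2, 2, -2, -14, -34, -78, -194, -494, -1250, -3150, -7938, -20014, -50466, -127246.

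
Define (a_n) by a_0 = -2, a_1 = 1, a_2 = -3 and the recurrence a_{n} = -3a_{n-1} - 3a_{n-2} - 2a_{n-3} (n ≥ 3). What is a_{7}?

169

The ordinary generating function has denominator 1 + 3q + 3q^2 + 2q^3.
Iterating the recurrence: a_0,…,a_{7} = -2, 1, -3, 10, -23, 45, -86, 169.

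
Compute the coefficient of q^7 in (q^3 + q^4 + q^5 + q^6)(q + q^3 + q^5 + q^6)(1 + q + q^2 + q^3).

(q^3 + q^4 + q^5 + q^6) has coefficients 0,0,0,1,1,1,1 for degrees 0…6.
(q + q^3 + q^5 + q^6) has coefficients 0,1,0,1,0,1,1,0 for degrees 0…7.
Finally multiplying by (1 + q + q^2 + q^3), the product of all factors after the first has coefficients 0,1,1,2,2,2,3,2 for degrees 0…7.
[q^7] = 1·2 + 1·2 + 1·1 + 1·1 = 6.

6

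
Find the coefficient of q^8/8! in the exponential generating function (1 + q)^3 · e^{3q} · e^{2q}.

5940625

The EGF product rule gives c_8 = Σ_{k_1+k_2+k_3=8} C(8; k_1,k_2,k_3) · ∏ g_i(k_i), where (1+q)^3 gives the falling factorial (3)_k; e^{3q} gives (3)^k; e^{2q} gives (2)^k.
g_1(k) for k = 0…8: 1, 3, 6, 6, 0, 0, 0, 0, 0.
g_2(k) for k = 0…8: 1, 3, 9, 27, 81, 243, 729, 2187, 6561.
g_3(k) for k = 0…8: 1, 2, 4, 8, 16, 32, 64, 128, 256.
First combine the last two factors: h(k) = Σ_j C(k,j)·g_2(j)·g_3(k−j) for k = 0…8: 1, 5, 25, 125, 625, 3125, 15625, 78125, 390625.
c_8 = Σ_k C(8,k)·g_1(k)·h(8−k) = 1·1·390625 + 8·3·78125 + 28·6·15625 + 56·6·3125 = 390625 + 1875000 + 2625000 + 1050000 = 5940625.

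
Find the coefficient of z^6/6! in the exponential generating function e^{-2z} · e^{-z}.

The EGF product rule gives c_6 = Σ_{k_1+k_2=6} C(6; k_1,k_2) · ∏ g_i(k_i), where e^{-2z} gives (-2)^k; e^{-z} gives (-1)^k.
g_1(k) for k = 0…6: 1, -2, 4, -8, 16, -32, 64.
g_2(k) for k = 0…6: 1, -1, 1, -1, 1, -1, 1.
c_6 = Σ_k C(6,k)·g_1(k)·g_2(6−k) = 1·1·1 + 6·(-2)·(-1) + 15·4·1 + 20·(-8)·(-1) + 15·16·1 + 6·(-32)·(-1) + 1·64·1 = 1 + 12 + 60 + 160 + 240 + 192 + 64 = 729.

729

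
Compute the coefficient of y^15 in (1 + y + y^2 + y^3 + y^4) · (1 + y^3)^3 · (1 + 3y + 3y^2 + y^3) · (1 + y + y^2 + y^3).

(1 + y + y^2 + y^3 + y^4) has coefficients 1,1,1,1,1 for degrees 0…4.
(1 + y^3)^3 has coefficients 1,0,0,3,0,0,3,0,0,1,0,0,0,0,0,0 for degrees 0…15.
Multiplying by (1 + 3y + 3y^2 + y^3) gives running coefficients 1,3,3,4,9,9,6,9,9,4,3,3,1,0,0,0 for degrees 0…15.
Finally multiplying by (1 + y + y^2 + y^3), the product of all factors after the first has coefficients 1,4,7,11,19,25,28,33,33,28,25,19,11,7,4,1 for degrees 0…15.
[y^15] = 1·1 + 1·4 + 1·7 + 1·11 + 1·19 = 42.

42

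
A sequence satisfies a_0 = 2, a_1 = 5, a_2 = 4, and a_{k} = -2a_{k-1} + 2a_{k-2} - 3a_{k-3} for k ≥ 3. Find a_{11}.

-13630

The ordinary generating function has denominator 1 + 2y - 2y^2 + 3y^3.
Iterating the recurrence: a_0,…,a_{11} = 2, 5, 4, -4, 1, -22, 58, -163, 508, -1516, 4537, -13630.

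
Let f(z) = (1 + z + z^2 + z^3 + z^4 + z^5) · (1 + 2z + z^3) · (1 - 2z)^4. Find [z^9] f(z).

-16

(1 + z + z^2 + z^3 + z^4 + z^5) has coefficients 1,1,1,1,1,1 for degrees 0…5.
(1 + 2z + z^3) has coefficients 1,2,0,1,0,0,0,0,0,0 for degrees 0…9.
Finally multiplying by (1 - 2z)^4, the product of all factors after the first has coefficients 1,-6,8,17,-56,56,-32,16,0,0 for degrees 0…9.
[z^9] = 1·0 + 1·0 + 1·16 + 1·(-32) + 1·56 + 1·(-56) = -16.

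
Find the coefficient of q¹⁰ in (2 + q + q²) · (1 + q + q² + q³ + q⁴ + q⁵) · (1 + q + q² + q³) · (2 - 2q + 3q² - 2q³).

-5

(2 + q + q²) has coefficients 2,1,1 for degrees 0…2.
(1 + q + q² + q³ + q⁴ + q⁵) has coefficients 1,1,1,1,1,1,0,0,0,0,0 for degrees 0…10.
Multiplying by (1 + q + q² + q³) gives running coefficients 1,2,3,4,4,4,3,2,1,0,0 for degrees 0…10.
Finally multiplying by (2 - 2q + 3q² - 2q³), the product of all factors after the first has coefficients 2,2,5,6,5,6,2,2,-1,-2,-1 for degrees 0…10.
[q¹⁰] = 2·(-1) + 1·(-2) + 1·(-1) = -5.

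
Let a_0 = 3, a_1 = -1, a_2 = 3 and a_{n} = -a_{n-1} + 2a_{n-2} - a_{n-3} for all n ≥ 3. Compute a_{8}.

The ordinary generating function has denominator 1 + x - 2x^2 + x^3.
Iterating the recurrence: a_0,…,a_{8} = 3, -1, 3, -8, 15, -34, 72, -155, 333.

333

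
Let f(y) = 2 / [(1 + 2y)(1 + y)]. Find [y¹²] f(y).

Partial fractions give a closed form: a_n = (4)·(-2)^n + (-2)·(-1)^n.
At n = 12: a_12 = 16382.

16382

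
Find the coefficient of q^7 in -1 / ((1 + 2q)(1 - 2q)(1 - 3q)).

Partial fractions give a closed form: a_n = (-1/5)·(-2)^n + (1)·2^n + (-9/5)·3^n.
At n = 7: a_7 = -3783.

-3783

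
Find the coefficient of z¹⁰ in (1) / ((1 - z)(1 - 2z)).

The denominator gives the recurrence a_n = 3a_(n−1) − 2a_(n−2) for n ≥ 2; the numerator fixes a_0 = 1, a_1 = 3.
Iterating: 1, 3, 7, 15, 31, 63, 127, 255, 511, 1023, 2047, so a_10 = 2047.

2047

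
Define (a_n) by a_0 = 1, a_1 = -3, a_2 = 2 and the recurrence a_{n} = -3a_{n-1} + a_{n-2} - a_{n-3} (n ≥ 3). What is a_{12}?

593719

The ordinary generating function has denominator 1 + 3z - z^2 + z^3.
Iterating the recurrence: a_0,…,a_{12} = 1, -3, 2, -10, 35, -117, 396, -1340, 4533, -15335, 51878, -175502, 593719.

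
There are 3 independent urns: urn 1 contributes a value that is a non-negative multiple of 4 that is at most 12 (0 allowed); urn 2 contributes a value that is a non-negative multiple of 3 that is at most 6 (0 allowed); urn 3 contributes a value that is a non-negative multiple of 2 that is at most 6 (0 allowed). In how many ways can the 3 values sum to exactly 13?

2

The generating function for the choices is (1 + z^4 + z^8 + z^12)·(1 + z^3 + z^6)·(1 + z^2 + z^4 + z^6); the count is [z^13].
(1 + z^4 + z^8 + z^12) has coefficients 1,0,0,0,1,0,0,0,1,0,0,0,1 for degrees 0…12.
(1 + z^3 + z^6) has coefficients 1,0,0,1,0,0,1,0,0,0,0,0,0,0 for degrees 0…13.
Finally multiplying by (1 + z^2 + z^4 + z^6), the product of all factors after the first has coefficients 1,0,1,1,1,1,2,1,1,1,1,0,1,0 for degrees 0…13.
[z^13] = 1·0 + 1·1 + 1·1 + 1·0 = 2.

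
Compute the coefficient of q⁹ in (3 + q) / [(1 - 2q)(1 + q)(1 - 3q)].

Partial fractions give a closed form: a_n = (-14/3)·2^n + (1/6)·(-1)^n + (15/2)·3^n.
At n = 9: a_9 = 145233.

145233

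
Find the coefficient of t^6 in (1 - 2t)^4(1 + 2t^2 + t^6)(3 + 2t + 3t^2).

(1 - 2t)^4 has coefficients 1,-8,24,-32,16 for degrees 0…4.
(1 + 2t^2 + t^6) has coefficients 1,0,2,0,0,0,1 for degrees 0…6.
Finally multiplying by (3 + 2t + 3t^2), the product of all factors after the first has coefficients 3,2,9,4,6,0,3 for degrees 0…6.
[t^6] = 1·3 − 8·0 + 24·6 − 32·4 + 16·9 = 163.

163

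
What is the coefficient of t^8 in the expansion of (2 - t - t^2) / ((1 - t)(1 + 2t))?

The denominator gives the recurrence a_n = −a_(n−1) + 2a_(n−2) for n ≥ 3; the numerator fixes a_0 = 2, a_1 = -3, a_2 = 6.
Iterating: 2, -3, 6, -12, 24, -48, 96, -192, 384, so a_8 = 384.

384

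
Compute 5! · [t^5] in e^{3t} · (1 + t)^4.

The EGF product rule gives c_5 = Σ_{k_1+k_2=5} C(5; k_1,k_2) · ∏ g_i(k_i), where e^{3t} gives (3)^k; (1+t)^4 gives the falling factorial (4)_k.
g_1(k) for k = 0…5: 1, 3, 9, 27, 81, 243.
g_2(k) for k = 0…5: 1, 4, 12, 24, 24, 0.
c_5 = Σ_k C(5,k)·g_1(k)·g_2(5−k) = 5·3·24 + 10·9·24 + 10·27·12 + 5·81·4 + 1·243·1 = 360 + 2160 + 3240 + 1620 + 243 = 7623.

7623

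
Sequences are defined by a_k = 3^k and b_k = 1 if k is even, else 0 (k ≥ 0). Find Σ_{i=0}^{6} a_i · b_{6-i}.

This is [x^6] in the product of the two ordinary generating functions.
Σ = 1·1 + 3·0 + 9·1 + 27·0 + 81·1 + 243·0 + 729·1 = 820.

820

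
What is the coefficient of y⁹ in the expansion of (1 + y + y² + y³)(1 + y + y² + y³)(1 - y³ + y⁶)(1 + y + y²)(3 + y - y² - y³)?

13

(1 + y + y² + y³) has coefficients 1,1,1,1 for degrees 0…3.
(1 + y + y² + y³) has coefficients 1,1,1,1,0,0,0,0,0,0 for degrees 0…9.
Multiplying by (1 - y³ + y⁶) gives running coefficients 1,1,1,0,-1,-1,0,1,1,1 for degrees 0…9.
Multiplying by (1 + y + y²) gives running coefficients 1,2,3,2,0,-2,-2,0,2,3 for degrees 0…9.
Finally multiplying by (3 + y - y² - y³), the product of all factors after the first has coefficients 3,7,10,6,-3,-11,-10,0,10,13 for degrees 0…9.
[y⁹] = 1·13 + 1·10 + 1·0 + 1·(-10) = 13.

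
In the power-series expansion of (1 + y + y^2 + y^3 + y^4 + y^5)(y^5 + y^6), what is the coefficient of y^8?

(1 + y + y^2 + y^3 + y^4 + y^5) has coefficients 1,1,1,1,1,1 for degrees 0…5.
(y^5 + y^6) has coefficients 0,0,0,0,0,1,1,0,0 for degrees 0…8.
[y^8] = 1·0 + 1·0 + 1·1 + 1·1 + 1·0 + 1·0 = 2.

2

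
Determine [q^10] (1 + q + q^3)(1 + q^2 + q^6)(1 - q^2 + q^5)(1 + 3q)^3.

55

(1 + q + q^3) has coefficients 1,1,0,1 for degrees 0…3.
(1 + q^2 + q^6) has coefficients 1,0,1,0,0,0,1,0,0,0,0 for degrees 0…10.
Multiplying by (1 - q^2 + q^5) gives running coefficients 1,0,0,0,-1,1,1,1,-1,0,0 for degrees 0…10.
Finally multiplying by (1 + 3q)^3, the product of all factors after the first has coefficients 1,9,27,27,-1,-8,-17,10,62,45,0 for degrees 0…10.
[q^10] = 1·0 + 1·45 + 1·10 = 55.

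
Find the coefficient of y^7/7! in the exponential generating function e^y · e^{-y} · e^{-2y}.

-128

The EGF product rule gives c_7 = Σ_{k_1+k_2+k_3=7} C(7; k_1,k_2,k_3) · ∏ g_i(k_i), where e^y gives (1)^k; e^{-y} gives (-1)^k; e^{-2y} gives (-2)^k.
g_1(k) for k = 0…7: 1, 1, 1, 1, 1, 1, 1, 1.
g_2(k) for k = 0…7: 1, -1, 1, -1, 1, -1, 1, -1.
g_3(k) for k = 0…7: 1, -2, 4, -8, 16, -32, 64, -128.
First combine the last two factors: h(k) = Σ_j C(k,j)·g_2(j)·g_3(k−j) for k = 0…7: 1, -3, 9, -27, 81, -243, 729, -2187.
c_7 = Σ_k C(7,k)·g_1(k)·h(7−k) = 1·1·(-2187) + 7·1·729 + 21·1·(-243) + 35·1·81 + 35·1·(-27) + 21·1·9 + 7·1·(-3) + 1·1·1 = −2187 + 5103 − 5103 + 2835 − 945 + 189 − 21 + 1 = -128.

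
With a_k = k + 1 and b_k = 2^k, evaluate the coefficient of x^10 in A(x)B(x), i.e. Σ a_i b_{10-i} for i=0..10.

The convolution is the x^10 coefficient of A(x)B(x).
Σ = 1·1024 + 2·512 + 3·256 + 4·128 + 5·64 + 6·32 + 7·16 + 8·8 + 9·4 + 10·2 + 11·1 = 4083.

4083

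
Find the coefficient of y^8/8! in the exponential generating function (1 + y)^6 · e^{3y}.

5668137

The EGF product rule gives c_8 = Σ_{k_1+k_2=8} C(8; k_1,k_2) · ∏ g_i(k_i), where (1+y)^6 gives the falling factorial (6)_k; e^{3y} gives (3)^k.
g_1(k) for k = 0…8: 1, 6, 30, 120, 360, 720, 720, 0, 0.
g_2(k) for k = 0…8: 1, 3, 9, 27, 81, 243, 729, 2187, 6561.
c_8 = Σ_k C(8,k)·g_1(k)·g_2(8−k) = 1·1·6561 + 8·6·2187 + 28·30·729 + 56·120·243 + 70·360·81 + 56·720·27 + 28·720·9 = 6561 + 104976 + 612360 + 1632960 + 2041200 + 1088640 + 181440 = 5668137.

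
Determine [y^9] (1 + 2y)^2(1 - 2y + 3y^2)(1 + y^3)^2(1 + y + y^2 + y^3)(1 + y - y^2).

21

(1 + 2y)^2 has coefficients 1,4,4 for degrees 0…2.
(1 - 2y + 3y^2) has coefficients 1,-2,3,0,0,0,0,0,0,0 for degrees 0…9.
Multiplying by (1 + y^3)^2 gives running coefficients 1,-2,3,2,-4,6,1,-2,3,0 for degrees 0…9.
Multiplying by (1 + y + y^2 + y^3) gives running coefficients 1,-1,2,4,-1,7,5,1,8,2 for degrees 0…9.
Finally multiplying by (1 + y - y^2), the product of all factors after the first has coefficients 1,0,0,7,1,2,13,-1,4,9 for degrees 0…9.
[y^9] = 1·9 + 4·4 + 4·(-1) = 21.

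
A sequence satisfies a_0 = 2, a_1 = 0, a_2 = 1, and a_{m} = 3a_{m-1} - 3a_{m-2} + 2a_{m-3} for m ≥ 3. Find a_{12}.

4097

The ordinary generating function has denominator 1 - 3x + 3x^2 - 2x^3.
Iterating the recurrence: a_0,…,a_{12} = 2, 0, 1, 7, 18, 35, 65, 126, 253, 511, 1026, 2051, 4097.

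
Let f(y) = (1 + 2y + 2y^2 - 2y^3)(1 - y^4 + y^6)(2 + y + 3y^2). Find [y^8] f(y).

5

(1 + 2y + 2y^2 - 2y^3) has coefficients 1,2,2,-2 for degrees 0…3.
(1 - y^4 + y^6) has coefficients 1,0,0,0,-1,0,1,0,0 for degrees 0…8.
Finally multiplying by (2 + y + 3y^2), the product of all factors after the first has coefficients 2,1,3,0,-2,-1,-1,1,3 for degrees 0…8.
[y^8] = 1·3 + 2·1 + 2·(-1) − 2·(-1) = 5.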